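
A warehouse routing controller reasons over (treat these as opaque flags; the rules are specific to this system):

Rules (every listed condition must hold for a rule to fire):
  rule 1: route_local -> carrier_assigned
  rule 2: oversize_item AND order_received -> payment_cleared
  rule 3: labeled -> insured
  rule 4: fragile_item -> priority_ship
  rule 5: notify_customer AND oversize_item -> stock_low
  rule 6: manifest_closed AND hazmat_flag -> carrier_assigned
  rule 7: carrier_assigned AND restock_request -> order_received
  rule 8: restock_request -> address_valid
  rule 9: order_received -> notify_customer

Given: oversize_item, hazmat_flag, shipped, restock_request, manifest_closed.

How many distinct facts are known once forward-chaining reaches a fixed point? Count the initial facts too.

Round 1 fires rule 6, rule 8, giving carrier_assigned, address_valid.
Round 2 fires rule 7, giving order_received.
Round 3 fires rule 2, rule 9, giving payment_cleared, notify_customer.
Round 4 fires rule 5, giving stock_low.
Closure: {address_valid, carrier_assigned, hazmat_flag, manifest_closed, notify_customer, order_received, oversize_item, payment_cleared, restock_request, shipped, stock_low} — 11 facts.

11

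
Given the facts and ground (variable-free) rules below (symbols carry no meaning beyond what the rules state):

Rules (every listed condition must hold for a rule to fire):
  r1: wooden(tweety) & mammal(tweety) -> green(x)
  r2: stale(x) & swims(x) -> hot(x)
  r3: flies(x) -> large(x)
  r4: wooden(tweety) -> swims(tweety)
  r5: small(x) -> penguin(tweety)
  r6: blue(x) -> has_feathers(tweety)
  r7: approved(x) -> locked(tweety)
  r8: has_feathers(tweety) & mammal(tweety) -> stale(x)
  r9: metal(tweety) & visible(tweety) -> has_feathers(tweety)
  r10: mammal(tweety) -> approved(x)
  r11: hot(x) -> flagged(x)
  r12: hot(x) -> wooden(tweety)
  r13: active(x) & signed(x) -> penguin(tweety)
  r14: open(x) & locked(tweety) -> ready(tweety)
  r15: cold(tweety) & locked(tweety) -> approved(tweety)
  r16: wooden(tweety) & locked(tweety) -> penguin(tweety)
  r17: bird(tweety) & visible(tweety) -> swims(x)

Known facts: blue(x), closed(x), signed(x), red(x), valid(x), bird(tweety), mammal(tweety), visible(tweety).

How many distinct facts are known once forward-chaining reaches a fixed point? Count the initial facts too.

19

Round 1: r6 [blue(x) -> has_feathers(tweety)]; r10 [mammal(tweety) -> approved(x)]; r17 [bird(tweety) & visible(tweety) -> swims(x)]. Adds has_feathers(tweety), approved(x), swims(x).
Round 2: r7 [approved(x) -> locked(tweety)]; r8 [has_feathers(tweety) & mammal(tweety) -> stale(x)]. Adds locked(tweety), stale(x).
Round 3: r2 [stale(x) & swims(x) -> hot(x)]. Adds hot(x).
Round 4: r11 [hot(x) -> flagged(x)]; r12 [hot(x) -> wooden(tweety)]. Adds flagged(x), wooden(tweety).
Round 5: r1 [wooden(tweety) & mammal(tweety) -> green(x)]; r4 [wooden(tweety) -> swims(tweety)]; r16 [wooden(tweety) & locked(tweety) -> penguin(tweety)]. Adds green(x), swims(tweety), penguin(tweety).
Closure: {approved(x), bird(tweety), blue(x), closed(x), flagged(x), green(x), has_feathers(tweety), hot(x), locked(tweety), mammal(tweety), penguin(tweety), red(x), signed(x), stale(x), swims(tweety), swims(x), valid(x), visible(tweety), wooden(tweety)} — 19 facts.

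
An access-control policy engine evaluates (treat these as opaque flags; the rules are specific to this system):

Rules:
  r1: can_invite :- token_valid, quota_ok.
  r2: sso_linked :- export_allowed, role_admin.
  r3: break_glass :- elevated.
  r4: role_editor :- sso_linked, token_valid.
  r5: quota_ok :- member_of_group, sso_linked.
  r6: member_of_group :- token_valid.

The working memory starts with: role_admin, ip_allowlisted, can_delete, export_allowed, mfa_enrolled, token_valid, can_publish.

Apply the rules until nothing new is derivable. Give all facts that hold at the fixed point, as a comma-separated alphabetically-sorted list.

can_delete, can_invite, can_publish, export_allowed, ip_allowlisted, member_of_group, mfa_enrolled, quota_ok, role_admin, role_editor, sso_linked, token_valid

[1] r2 [sso_linked :- export_allowed, role_admin.]; r6 [member_of_group :- token_valid.]. ⇒ new: sso_linked, member_of_group.
[2] r4 [role_editor :- sso_linked, token_valid.]; r5 [quota_ok :- member_of_group, sso_linked.]. ⇒ new: role_editor, quota_ok.
[3] r1 [can_invite :- token_valid, quota_ok.]. ⇒ new: can_invite.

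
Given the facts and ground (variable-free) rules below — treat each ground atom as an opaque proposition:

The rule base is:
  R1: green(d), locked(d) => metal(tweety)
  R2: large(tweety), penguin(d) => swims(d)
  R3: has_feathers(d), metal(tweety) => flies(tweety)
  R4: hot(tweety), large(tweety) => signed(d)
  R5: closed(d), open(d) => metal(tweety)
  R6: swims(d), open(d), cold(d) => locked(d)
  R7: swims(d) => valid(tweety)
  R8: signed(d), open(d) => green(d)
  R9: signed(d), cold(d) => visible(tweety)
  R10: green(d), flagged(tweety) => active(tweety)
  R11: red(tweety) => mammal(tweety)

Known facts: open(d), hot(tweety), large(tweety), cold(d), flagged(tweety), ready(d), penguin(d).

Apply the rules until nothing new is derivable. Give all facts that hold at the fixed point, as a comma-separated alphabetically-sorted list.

Round 1 fires R2, R4, giving swims(d), signed(d).
Round 2 fires R6, R7, R8, R9, giving locked(d), valid(tweety), green(d), visible(tweety).
Round 3 fires R1, R10, giving metal(tweety), active(tweety).

active(tweety), cold(d), flagged(tweety), green(d), hot(tweety), large(tweety), locked(d), metal(tweety), open(d), penguin(d), ready(d), signed(d), swims(d), valid(tweety), visible(tweety)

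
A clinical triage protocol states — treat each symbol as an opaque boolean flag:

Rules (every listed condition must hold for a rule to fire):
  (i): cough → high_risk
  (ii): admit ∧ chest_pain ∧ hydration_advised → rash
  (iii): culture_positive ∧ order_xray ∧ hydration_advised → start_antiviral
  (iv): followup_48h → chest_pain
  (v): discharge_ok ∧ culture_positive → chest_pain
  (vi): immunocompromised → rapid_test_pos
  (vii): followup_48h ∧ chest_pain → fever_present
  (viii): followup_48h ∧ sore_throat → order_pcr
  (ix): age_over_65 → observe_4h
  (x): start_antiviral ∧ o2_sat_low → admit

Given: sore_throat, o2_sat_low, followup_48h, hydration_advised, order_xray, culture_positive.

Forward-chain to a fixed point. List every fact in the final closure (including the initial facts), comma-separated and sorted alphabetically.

Round 1 fires (iii), (iv), (viii), giving start_antiviral, chest_pain, order_pcr.
Round 2 fires (vii), (x), giving fever_present, admit.
Round 3 fires (ii), giving rash.

admit, chest_pain, culture_positive, fever_present, followup_48h, hydration_advised, o2_sat_low, order_pcr, order_xray, rash, sore_throat, start_antiviral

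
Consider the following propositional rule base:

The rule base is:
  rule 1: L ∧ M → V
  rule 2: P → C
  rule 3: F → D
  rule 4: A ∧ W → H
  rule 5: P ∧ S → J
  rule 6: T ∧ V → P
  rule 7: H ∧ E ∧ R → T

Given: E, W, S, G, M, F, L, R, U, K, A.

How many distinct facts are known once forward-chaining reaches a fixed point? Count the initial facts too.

Round 1: rule 1 [L ∧ M → V]; rule 3 [F → D]; rule 4 [A ∧ W → H]. New: V, D, H.
Round 2: rule 7 [H ∧ E ∧ R → T]. New: T.
Round 3: rule 6 [T ∧ V → P]. New: P.
Round 4: rule 2 [P → C]; rule 5 [P ∧ S → J]. New: C, J.
Closure: {A, C, D, E, F, G, H, J, K, L, M, P, R, S, T, U, V, W} — 18 facts.

18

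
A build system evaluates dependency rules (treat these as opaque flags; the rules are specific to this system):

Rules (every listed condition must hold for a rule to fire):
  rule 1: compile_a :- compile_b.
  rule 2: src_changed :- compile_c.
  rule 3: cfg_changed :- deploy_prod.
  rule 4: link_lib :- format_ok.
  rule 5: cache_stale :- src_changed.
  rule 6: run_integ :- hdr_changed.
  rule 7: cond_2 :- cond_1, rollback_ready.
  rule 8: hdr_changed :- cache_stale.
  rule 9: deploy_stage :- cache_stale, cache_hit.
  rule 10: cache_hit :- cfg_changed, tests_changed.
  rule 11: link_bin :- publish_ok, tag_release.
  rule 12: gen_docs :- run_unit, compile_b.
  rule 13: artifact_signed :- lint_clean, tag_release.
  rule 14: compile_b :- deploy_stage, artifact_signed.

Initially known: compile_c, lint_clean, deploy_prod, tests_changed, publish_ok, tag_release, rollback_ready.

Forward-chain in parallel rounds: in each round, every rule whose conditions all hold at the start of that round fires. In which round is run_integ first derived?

4

Round 1: rule 2 [src_changed :- compile_c.]; rule 3 [cfg_changed :- deploy_prod.]; rule 11 [link_bin :- publish_ok, tag_release.]; rule 13 [artifact_signed :- lint_clean, tag_release.]. New: src_changed, cfg_changed, link_bin, artifact_signed.
Round 2: rule 5 [cache_stale :- src_changed.]; rule 10 [cache_hit :- cfg_changed, tests_changed.]. New: cache_stale, cache_hit.
Round 3: rule 8 [hdr_changed :- cache_stale.]; rule 9 [deploy_stage :- cache_stale, cache_hit.]. New: hdr_changed, deploy_stage.
Round 4: rule 6 [run_integ :- hdr_changed.]; rule 14 [compile_b :- deploy_stage, artifact_signed.]. New: run_integ, compile_b.
run_integ first appears in round 4.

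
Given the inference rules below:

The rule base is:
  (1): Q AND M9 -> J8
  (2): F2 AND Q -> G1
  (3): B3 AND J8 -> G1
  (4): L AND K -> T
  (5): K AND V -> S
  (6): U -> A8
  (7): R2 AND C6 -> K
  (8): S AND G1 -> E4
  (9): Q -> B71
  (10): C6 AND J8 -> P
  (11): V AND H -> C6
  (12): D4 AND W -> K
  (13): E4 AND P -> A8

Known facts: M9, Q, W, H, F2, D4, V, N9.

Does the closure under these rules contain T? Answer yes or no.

Round 1: (1) [Q AND M9 -> J8]; (2) [F2 AND Q -> G1]; (9) [Q -> B71]; (11) [V AND H -> C6]; (12) [D4 AND W -> K]. Adds J8, G1, B71, C6, K.
Round 2: (5) [K AND V -> S]; (10) [C6 AND J8 -> P]. Adds S, P.
Round 3: (8) [S AND G1 -> E4]. Adds E4.
Round 4: (13) [E4 AND P -> A8]. Adds A8.
Fixed point reached. T is concluded only by (4); (4) needs L (never derived).

no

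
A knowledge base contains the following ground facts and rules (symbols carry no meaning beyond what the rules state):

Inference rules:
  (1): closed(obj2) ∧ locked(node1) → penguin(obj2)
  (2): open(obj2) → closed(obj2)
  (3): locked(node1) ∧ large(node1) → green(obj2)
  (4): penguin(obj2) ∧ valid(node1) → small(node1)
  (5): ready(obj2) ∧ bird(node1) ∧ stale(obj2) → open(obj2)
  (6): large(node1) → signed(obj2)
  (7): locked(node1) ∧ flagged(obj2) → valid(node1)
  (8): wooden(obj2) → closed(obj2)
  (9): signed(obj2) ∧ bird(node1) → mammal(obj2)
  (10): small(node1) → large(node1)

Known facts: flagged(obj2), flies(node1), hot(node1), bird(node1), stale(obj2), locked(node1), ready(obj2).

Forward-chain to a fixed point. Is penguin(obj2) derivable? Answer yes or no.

yes

[1] (5) [ready(obj2) ∧ bird(node1) ∧ stale(obj2) → open(obj2)]; (7) [locked(node1) ∧ flagged(obj2) → valid(node1)]. ⇒ new: open(obj2), valid(node1).
[2] (2) [open(obj2) → closed(obj2)]. ⇒ new: closed(obj2).
[3] (1) [closed(obj2) ∧ locked(node1) → penguin(obj2)]. ⇒ new: penguin(obj2).
[4] (4) [penguin(obj2) ∧ valid(node1) → small(node1)]. ⇒ new: small(node1).
[5] (10) [small(node1) → large(node1)]. ⇒ new: large(node1).
[6] (3) [locked(node1) ∧ large(node1) → green(obj2)]; (6) [large(node1) → signed(obj2)]. ⇒ new: green(obj2), signed(obj2).
[7] (9) [signed(obj2) ∧ bird(node1) → mammal(obj2)]. ⇒ new: mammal(obj2).
penguin(obj2) appears in round 3, so it is derivable.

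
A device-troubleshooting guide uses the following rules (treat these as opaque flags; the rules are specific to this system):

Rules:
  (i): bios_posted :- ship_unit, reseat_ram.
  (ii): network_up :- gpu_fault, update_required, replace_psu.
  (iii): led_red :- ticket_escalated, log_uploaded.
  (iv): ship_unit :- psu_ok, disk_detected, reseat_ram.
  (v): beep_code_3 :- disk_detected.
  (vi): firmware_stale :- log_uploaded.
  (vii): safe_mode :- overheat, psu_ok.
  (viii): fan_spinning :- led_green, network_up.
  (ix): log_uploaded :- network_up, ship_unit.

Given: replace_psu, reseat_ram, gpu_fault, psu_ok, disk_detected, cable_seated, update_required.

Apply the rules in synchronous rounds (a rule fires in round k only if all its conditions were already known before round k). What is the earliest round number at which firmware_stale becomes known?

Round 1 — (ii), (iv), (v), derive network_up, ship_unit, beep_code_3.
Round 2 — (i), (ix), derive bios_posted, log_uploaded.
Round 3 — (vi), derive firmware_stale.
firmware_stale first appears in round 3.

3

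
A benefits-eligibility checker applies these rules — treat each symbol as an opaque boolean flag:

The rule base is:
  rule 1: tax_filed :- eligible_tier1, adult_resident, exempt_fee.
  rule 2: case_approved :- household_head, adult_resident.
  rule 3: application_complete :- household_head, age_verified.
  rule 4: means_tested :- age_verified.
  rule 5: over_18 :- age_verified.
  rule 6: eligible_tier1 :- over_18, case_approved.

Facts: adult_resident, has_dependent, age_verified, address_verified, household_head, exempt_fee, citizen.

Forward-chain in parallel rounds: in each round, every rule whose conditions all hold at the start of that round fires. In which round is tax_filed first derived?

3

Round 1 — rule 2, rule 3, rule 4, rule 5, derive case_approved, application_complete, means_tested, over_18.
Round 2 — rule 6, derive eligible_tier1.
Round 3 — rule 1, derive tax_filed.
tax_filed first appears in round 3.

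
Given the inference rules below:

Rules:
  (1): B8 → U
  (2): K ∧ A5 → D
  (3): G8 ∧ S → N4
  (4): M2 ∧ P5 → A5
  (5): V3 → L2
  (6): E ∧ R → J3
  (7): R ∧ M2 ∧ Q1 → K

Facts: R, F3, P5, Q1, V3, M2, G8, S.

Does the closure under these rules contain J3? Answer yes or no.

[1] (3) [G8 ∧ S → N4]; (4) [M2 ∧ P5 → A5]; (5) [V3 → L2]; (7) [R ∧ M2 ∧ Q1 → K]. ⇒ new: N4, A5, L2, K.
[2] (2) [K ∧ A5 → D]. ⇒ new: D.
Fixed point reached. J3 is concluded only by (6); (6) needs E (never derived).

no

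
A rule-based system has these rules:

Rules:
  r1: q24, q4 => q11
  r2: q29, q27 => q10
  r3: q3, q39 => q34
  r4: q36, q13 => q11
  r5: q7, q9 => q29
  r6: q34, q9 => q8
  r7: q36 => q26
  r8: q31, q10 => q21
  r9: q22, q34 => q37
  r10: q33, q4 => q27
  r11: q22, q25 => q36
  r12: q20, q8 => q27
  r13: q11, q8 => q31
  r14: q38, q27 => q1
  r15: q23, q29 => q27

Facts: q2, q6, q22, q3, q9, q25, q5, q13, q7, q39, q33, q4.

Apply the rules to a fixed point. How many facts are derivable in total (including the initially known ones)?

23

[1] r3 [q3, q39 => q34]; r5 [q7, q9 => q29]; r10 [q33, q4 => q27]; r11 [q22, q25 => q36]. ⇒ new: q34, q29, q27, q36.
[2] r2 [q29, q27 => q10]; r4 [q36, q13 => q11]; r6 [q34, q9 => q8]; r7 [q36 => q26]; r9 [q22, q34 => q37]. ⇒ new: q10, q11, q8, q26, q37.
[3] r13 [q11, q8 => q31]. ⇒ new: q31.
[4] r8 [q31, q10 => q21]. ⇒ new: q21.
Closure: {q10, q11, q13, q2, q21, q22, q25, q26, q27, q29, q3, q31, q33, q34, q36, q37, q39, q4, q5, q6, q7, q8, q9} — 23 facts.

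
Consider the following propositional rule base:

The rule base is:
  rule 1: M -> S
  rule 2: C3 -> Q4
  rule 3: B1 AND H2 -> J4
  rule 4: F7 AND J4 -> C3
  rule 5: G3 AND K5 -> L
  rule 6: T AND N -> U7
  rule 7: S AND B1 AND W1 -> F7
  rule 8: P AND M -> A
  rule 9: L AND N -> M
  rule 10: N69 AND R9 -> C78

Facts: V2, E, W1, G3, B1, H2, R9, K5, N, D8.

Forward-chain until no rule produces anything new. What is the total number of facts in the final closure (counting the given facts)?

[1] rule 3 [B1 AND H2 -> J4]; rule 5 [G3 AND K5 -> L]. ⇒ new: J4, L.
[2] rule 9 [L AND N -> M]. ⇒ new: M.
[3] rule 1 [M -> S]. ⇒ new: S.
[4] rule 7 [S AND B1 AND W1 -> F7]. ⇒ new: F7.
[5] rule 4 [F7 AND J4 -> C3]. ⇒ new: C3.
[6] rule 2 [C3 -> Q4]. ⇒ new: Q4.
Closure: {B1, C3, D8, E, F7, G3, H2, J4, K5, L, M, N, Q4, R9, S, V2, W1} — 17 facts.

17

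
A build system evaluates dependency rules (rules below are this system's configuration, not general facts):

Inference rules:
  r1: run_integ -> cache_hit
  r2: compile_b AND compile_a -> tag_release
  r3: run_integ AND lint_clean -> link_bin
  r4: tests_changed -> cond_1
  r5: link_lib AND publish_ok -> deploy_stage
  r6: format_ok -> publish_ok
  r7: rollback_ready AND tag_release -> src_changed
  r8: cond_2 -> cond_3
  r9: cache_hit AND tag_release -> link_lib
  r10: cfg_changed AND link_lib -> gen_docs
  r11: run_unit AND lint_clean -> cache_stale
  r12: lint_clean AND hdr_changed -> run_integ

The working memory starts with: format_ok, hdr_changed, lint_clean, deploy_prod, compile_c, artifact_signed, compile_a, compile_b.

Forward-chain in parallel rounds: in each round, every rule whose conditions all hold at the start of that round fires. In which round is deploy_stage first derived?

4

Round 1: r2 [compile_b AND compile_a -> tag_release]; r6 [format_ok -> publish_ok]; r12 [lint_clean AND hdr_changed -> run_integ]. New: tag_release, publish_ok, run_integ.
Round 2: r1 [run_integ -> cache_hit]; r3 [run_integ AND lint_clean -> link_bin]. New: cache_hit, link_bin.
Round 3: r9 [cache_hit AND tag_release -> link_lib]. New: link_lib.
Round 4: r5 [link_lib AND publish_ok -> deploy_stage]. New: deploy_stage.
deploy_stage first appears in round 4.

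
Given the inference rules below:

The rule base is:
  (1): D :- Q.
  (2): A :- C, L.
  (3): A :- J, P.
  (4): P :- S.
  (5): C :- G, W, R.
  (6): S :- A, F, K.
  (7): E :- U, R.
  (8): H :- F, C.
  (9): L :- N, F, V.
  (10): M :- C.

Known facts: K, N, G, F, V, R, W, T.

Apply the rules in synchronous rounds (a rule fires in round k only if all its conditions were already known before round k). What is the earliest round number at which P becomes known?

4

Round 1: (5) [C :- G, W, R.]; (9) [L :- N, F, V.]. Adds C, L.
Round 2: (2) [A :- C, L.]; (8) [H :- F, C.]; (10) [M :- C.]. Adds A, H, M.
Round 3: (6) [S :- A, F, K.]. Adds S.
Round 4: (4) [P :- S.]. Adds P.
P first appears in round 4.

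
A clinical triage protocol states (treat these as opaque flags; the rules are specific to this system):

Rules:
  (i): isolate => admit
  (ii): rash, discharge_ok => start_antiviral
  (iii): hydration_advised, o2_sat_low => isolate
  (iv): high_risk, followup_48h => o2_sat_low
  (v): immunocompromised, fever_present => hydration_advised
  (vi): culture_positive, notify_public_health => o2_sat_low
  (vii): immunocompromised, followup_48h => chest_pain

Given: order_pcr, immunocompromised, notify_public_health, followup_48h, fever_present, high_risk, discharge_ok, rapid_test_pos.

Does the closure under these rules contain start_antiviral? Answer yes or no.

no

Round 1: (iv) [high_risk, followup_48h => o2_sat_low]; (v) [immunocompromised, fever_present => hydration_advised]; (vii) [immunocompromised, followup_48h => chest_pain]. New: o2_sat_low, hydration_advised, chest_pain.
Round 2: (iii) [hydration_advised, o2_sat_low => isolate]. New: isolate.
Round 3: (i) [isolate => admit]. New: admit.
Fixed point reached. start_antiviral is concluded only by (ii); (ii) needs rash (never derived).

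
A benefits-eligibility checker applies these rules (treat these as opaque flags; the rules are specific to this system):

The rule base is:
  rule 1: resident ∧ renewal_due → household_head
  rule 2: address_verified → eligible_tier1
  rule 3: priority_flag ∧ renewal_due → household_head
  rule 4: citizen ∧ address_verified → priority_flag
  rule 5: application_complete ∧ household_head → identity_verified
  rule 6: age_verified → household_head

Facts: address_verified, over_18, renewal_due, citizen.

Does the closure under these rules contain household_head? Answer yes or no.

yes

Round 1 fires rule 2, rule 4, giving eligible_tier1, priority_flag.
Round 2 fires rule 3, giving household_head.
household_head appears in round 2, so it is derivable.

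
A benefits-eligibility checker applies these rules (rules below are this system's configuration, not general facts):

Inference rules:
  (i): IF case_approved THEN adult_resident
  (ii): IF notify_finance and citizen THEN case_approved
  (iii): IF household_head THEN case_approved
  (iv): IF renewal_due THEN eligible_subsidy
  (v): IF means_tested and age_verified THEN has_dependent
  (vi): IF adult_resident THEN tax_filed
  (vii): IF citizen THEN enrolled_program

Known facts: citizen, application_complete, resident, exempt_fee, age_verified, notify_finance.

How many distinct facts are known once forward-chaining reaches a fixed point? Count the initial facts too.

[1] (ii) [IF notify_finance and citizen THEN case_approved]; (vii) [IF citizen THEN enrolled_program]. ⇒ new: case_approved, enrolled_program.
[2] (i) [IF case_approved THEN adult_resident]. ⇒ new: adult_resident.
[3] (vi) [IF adult_resident THEN tax_filed]. ⇒ new: tax_filed.
Closure: {adult_resident, age_verified, application_complete, case_approved, citizen, enrolled_program, exempt_fee, notify_finance, resident, tax_filed} — 10 facts.

10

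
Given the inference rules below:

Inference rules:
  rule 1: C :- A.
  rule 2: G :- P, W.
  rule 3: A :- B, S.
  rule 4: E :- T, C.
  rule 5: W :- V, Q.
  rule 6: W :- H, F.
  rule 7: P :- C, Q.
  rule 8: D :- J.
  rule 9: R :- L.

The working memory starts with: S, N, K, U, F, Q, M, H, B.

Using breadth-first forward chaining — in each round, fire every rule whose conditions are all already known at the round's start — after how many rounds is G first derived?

4

Round 1: rule 3 [A :- B, S.]; rule 6 [W :- H, F.]. New: A, W.
Round 2: rule 1 [C :- A.]. New: C.
Round 3: rule 7 [P :- C, Q.]. New: P.
Round 4: rule 2 [G :- P, W.]. New: G.
G first appears in round 4.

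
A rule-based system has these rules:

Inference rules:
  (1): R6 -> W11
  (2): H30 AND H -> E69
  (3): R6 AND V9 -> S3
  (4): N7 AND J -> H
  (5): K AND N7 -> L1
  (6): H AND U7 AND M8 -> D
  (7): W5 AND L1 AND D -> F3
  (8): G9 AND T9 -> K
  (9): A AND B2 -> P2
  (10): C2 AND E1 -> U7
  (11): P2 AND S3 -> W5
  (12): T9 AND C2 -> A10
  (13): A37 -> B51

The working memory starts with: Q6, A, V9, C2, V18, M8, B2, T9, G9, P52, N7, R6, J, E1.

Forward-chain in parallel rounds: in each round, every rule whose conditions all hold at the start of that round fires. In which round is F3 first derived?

[1] (1) [R6 -> W11]; (3) [R6 AND V9 -> S3]; (4) [N7 AND J -> H]; (8) [G9 AND T9 -> K]; (9) [A AND B2 -> P2]; (10) [C2 AND E1 -> U7]; (12) [T9 AND C2 -> A10]. ⇒ new: W11, S3, H, K, P2, U7, A10.
[2] (5) [K AND N7 -> L1]; (6) [H AND U7 AND M8 -> D]; (11) [P2 AND S3 -> W5]. ⇒ new: L1, D, W5.
[3] (7) [W5 AND L1 AND D -> F3]. ⇒ new: F3.
F3 first appears in round 3.

3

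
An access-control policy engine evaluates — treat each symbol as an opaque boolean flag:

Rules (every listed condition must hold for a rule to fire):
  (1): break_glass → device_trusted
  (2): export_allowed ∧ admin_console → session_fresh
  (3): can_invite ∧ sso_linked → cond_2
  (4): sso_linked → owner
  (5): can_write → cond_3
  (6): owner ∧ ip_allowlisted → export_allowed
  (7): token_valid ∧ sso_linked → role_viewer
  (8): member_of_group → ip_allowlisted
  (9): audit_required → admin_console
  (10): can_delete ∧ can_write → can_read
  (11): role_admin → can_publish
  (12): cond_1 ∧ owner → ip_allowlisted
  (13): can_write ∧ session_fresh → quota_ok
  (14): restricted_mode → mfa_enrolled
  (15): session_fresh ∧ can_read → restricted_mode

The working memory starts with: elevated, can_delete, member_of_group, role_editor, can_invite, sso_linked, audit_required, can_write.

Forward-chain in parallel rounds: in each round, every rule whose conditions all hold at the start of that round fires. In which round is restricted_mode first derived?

4

Round 1: (3) [can_invite ∧ sso_linked → cond_2]; (4) [sso_linked → owner]; (5) [can_write → cond_3]; (8) [member_of_group → ip_allowlisted]; (9) [audit_required → admin_console]; (10) [can_delete ∧ can_write → can_read]. New: cond_2, owner, cond_3, ip_allowlisted, admin_console, can_read.
Round 2: (6) [owner ∧ ip_allowlisted → export_allowed]. New: export_allowed.
Round 3: (2) [export_allowed ∧ admin_console → session_fresh]. New: session_fresh.
Round 4: (13) [can_write ∧ session_fresh → quota_ok]; (15) [session_fresh ∧ can_read → restricted_mode]. New: quota_ok, restricted_mode.
restricted_mode first appears in round 4.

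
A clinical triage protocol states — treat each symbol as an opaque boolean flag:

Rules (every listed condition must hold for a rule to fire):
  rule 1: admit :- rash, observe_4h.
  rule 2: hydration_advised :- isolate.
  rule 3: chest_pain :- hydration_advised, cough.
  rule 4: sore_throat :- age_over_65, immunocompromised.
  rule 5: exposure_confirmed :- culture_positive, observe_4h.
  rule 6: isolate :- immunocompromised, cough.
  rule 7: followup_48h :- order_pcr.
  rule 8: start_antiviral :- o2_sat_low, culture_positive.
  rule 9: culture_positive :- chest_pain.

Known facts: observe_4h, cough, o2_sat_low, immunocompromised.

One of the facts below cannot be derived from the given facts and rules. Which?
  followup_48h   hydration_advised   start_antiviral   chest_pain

followup_48h

Round 1 — rule 6, derive isolate.
Round 2 — rule 2, derive hydration_advised.
Round 3 — rule 3, derive chest_pain.
Round 4 — rule 9, derive culture_positive.
Round 5 — rule 5, rule 8, derive exposure_confirmed, start_antiviral.
Derived: hydration_advised (round 2), start_antiviral (round 5), chest_pain (round 3). followup_48h never appears in any round.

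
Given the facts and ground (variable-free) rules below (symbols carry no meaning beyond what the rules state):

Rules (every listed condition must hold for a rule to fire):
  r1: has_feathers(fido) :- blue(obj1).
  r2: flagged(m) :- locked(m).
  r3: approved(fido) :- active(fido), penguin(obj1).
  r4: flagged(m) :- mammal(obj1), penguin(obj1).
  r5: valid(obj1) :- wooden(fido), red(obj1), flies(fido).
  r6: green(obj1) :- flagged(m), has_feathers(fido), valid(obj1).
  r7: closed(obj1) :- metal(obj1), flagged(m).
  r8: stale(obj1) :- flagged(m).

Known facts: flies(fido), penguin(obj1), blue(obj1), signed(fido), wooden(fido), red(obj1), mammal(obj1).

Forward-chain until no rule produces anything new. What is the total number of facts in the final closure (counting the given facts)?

[1] r1 [has_feathers(fido) :- blue(obj1).]; r4 [flagged(m) :- mammal(obj1), penguin(obj1).]; r5 [valid(obj1) :- wooden(fido), red(obj1), flies(fido).]. ⇒ new: has_feathers(fido), flagged(m), valid(obj1).
[2] r6 [green(obj1) :- flagged(m), has_feathers(fido), valid(obj1).]; r8 [stale(obj1) :- flagged(m).]. ⇒ new: green(obj1), stale(obj1).
Closure: {blue(obj1), flagged(m), flies(fido), green(obj1), has_feathers(fido), mammal(obj1), penguin(obj1), red(obj1), signed(fido), stale(obj1), valid(obj1), wooden(fido)} — 12 facts.

12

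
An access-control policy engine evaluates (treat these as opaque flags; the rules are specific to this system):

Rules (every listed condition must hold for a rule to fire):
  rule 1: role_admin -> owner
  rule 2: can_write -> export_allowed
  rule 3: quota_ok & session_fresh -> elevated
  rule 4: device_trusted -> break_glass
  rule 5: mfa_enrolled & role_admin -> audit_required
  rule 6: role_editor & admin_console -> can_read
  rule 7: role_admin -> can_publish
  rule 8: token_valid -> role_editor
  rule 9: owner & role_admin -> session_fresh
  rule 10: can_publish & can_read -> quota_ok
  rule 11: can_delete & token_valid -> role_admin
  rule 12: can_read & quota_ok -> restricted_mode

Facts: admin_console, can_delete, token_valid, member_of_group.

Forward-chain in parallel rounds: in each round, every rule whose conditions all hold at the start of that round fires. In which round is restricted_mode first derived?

4

[1] rule 8 [token_valid -> role_editor]; rule 11 [can_delete & token_valid -> role_admin]. ⇒ new: role_editor, role_admin.
[2] rule 1 [role_admin -> owner]; rule 6 [role_editor & admin_console -> can_read]; rule 7 [role_admin -> can_publish]. ⇒ new: owner, can_read, can_publish.
[3] rule 9 [owner & role_admin -> session_fresh]; rule 10 [can_publish & can_read -> quota_ok]. ⇒ new: session_fresh, quota_ok.
[4] rule 3 [quota_ok & session_fresh -> elevated]; rule 12 [can_read & quota_ok -> restricted_mode]. ⇒ new: elevated, restricted_mode.
restricted_mode first appears in round 4.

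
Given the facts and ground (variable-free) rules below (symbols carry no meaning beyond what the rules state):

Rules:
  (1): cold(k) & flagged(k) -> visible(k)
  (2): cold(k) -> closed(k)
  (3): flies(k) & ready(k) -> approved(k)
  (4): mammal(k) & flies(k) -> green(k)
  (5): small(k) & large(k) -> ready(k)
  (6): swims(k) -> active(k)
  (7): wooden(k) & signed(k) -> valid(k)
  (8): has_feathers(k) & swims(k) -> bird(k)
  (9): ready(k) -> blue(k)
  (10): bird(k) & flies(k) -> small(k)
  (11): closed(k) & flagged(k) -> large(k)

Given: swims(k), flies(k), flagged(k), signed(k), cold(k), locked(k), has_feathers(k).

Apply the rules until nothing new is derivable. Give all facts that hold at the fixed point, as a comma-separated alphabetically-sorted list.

[1] (1) [cold(k) & flagged(k) -> visible(k)]; (2) [cold(k) -> closed(k)]; (6) [swims(k) -> active(k)]; (8) [has_feathers(k) & swims(k) -> bird(k)]. ⇒ new: visible(k), closed(k), active(k), bird(k).
[2] (10) [bird(k) & flies(k) -> small(k)]; (11) [closed(k) & flagged(k) -> large(k)]. ⇒ new: small(k), large(k).
[3] (5) [small(k) & large(k) -> ready(k)]. ⇒ new: ready(k).
[4] (3) [flies(k) & ready(k) -> approved(k)]; (9) [ready(k) -> blue(k)]. ⇒ new: approved(k), blue(k).

active(k), approved(k), bird(k), blue(k), closed(k), cold(k), flagged(k), flies(k), has_feathers(k), large(k), locked(k), ready(k), signed(k), small(k), swims(k), visible(k)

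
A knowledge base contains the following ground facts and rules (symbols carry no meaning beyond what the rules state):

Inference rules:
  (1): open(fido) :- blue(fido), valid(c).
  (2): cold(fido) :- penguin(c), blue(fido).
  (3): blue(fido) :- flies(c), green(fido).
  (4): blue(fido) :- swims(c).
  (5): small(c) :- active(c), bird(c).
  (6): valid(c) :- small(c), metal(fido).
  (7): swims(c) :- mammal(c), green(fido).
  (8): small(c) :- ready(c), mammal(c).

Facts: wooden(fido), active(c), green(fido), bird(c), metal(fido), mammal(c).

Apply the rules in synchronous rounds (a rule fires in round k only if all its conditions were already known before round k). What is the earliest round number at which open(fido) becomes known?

3

Round 1 fires (5), (7), giving small(c), swims(c).
Round 2 fires (4), (6), giving blue(fido), valid(c).
Round 3 fires (1), giving open(fido).
open(fido) first appears in round 3.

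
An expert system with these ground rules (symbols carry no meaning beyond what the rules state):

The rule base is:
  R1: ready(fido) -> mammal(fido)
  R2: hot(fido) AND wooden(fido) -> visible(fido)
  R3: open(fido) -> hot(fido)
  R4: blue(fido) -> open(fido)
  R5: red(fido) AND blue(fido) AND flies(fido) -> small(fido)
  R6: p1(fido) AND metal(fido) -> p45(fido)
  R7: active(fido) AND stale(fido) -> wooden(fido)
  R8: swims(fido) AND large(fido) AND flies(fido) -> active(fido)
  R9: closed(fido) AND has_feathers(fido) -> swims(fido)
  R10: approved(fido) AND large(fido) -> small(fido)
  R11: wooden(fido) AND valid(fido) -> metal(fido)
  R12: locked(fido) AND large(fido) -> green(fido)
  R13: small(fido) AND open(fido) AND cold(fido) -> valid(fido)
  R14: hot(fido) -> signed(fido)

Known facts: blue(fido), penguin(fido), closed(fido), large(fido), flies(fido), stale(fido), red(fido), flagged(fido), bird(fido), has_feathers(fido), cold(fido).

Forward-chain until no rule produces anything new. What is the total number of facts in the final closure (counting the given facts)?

Round 1: R4 [blue(fido) -> open(fido)]; R5 [red(fido) AND blue(fido) AND flies(fido) -> small(fido)]; R9 [closed(fido) AND has_feathers(fido) -> swims(fido)]. Adds open(fido), small(fido), swims(fido).
Round 2: R3 [open(fido) -> hot(fido)]; R8 [swims(fido) AND large(fido) AND flies(fido) -> active(fido)]; R13 [small(fido) AND open(fido) AND cold(fido) -> valid(fido)]. Adds hot(fido), active(fido), valid(fido).
Round 3: R7 [active(fido) AND stale(fido) -> wooden(fido)]; R14 [hot(fido) -> signed(fido)]. Adds wooden(fido), signed(fido).
Round 4: R2 [hot(fido) AND wooden(fido) -> visible(fido)]; R11 [wooden(fido) AND valid(fido) -> metal(fido)]. Adds visible(fido), metal(fido).
Closure: {active(fido), bird(fido), blue(fido), closed(fido), cold(fido), flagged(fido), flies(fido), has_feathers(fido), hot(fido), large(fido), metal(fido), open(fido), penguin(fido), red(fido), signed(fido), small(fido), stale(fido), swims(fido), valid(fido), visible(fido), wooden(fido)} — 21 facts.

21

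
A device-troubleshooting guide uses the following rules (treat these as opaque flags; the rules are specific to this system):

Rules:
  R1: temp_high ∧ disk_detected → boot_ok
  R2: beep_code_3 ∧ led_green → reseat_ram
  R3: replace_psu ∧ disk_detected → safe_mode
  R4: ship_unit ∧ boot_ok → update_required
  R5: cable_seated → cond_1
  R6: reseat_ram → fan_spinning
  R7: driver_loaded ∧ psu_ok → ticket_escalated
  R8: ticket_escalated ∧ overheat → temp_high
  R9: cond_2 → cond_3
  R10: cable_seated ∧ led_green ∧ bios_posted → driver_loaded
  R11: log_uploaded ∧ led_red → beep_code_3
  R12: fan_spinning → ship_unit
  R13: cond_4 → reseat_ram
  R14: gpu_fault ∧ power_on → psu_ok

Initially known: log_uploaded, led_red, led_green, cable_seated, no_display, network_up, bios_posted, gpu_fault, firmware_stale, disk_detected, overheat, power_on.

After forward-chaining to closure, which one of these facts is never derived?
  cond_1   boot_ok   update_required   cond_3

cond_3

Round 1: R5 [cable_seated → cond_1]; R10 [cable_seated ∧ led_green ∧ bios_posted → driver_loaded]; R11 [log_uploaded ∧ led_red → beep_code_3]; R14 [gpu_fault ∧ power_on → psu_ok]. New: cond_1, driver_loaded, beep_code_3, psu_ok.
Round 2: R2 [beep_code_3 ∧ led_green → reseat_ram]; R7 [driver_loaded ∧ psu_ok → ticket_escalated]. New: reseat_ram, ticket_escalated.
Round 3: R6 [reseat_ram → fan_spinning]; R8 [ticket_escalated ∧ overheat → temp_high]. New: fan_spinning, temp_high.
Round 4: R1 [temp_high ∧ disk_detected → boot_ok]; R12 [fan_spinning → ship_unit]. New: boot_ok, ship_unit.
Round 5: R4 [ship_unit ∧ boot_ok → update_required]. New: update_required.
Derived: boot_ok (round 4), update_required (round 5), cond_1 (round 1). cond_3 never appears in any round.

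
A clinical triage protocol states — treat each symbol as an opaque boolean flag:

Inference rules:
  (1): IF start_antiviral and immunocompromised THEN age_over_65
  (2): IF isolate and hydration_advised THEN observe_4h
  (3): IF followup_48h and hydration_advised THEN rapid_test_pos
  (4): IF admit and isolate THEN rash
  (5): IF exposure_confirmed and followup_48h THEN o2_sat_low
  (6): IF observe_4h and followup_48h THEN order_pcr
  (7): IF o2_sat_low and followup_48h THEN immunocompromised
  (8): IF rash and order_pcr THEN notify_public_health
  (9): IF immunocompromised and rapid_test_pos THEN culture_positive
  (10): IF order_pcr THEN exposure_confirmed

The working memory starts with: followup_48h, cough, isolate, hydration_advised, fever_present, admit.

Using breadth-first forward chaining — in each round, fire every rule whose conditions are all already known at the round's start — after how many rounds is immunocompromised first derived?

5

Round 1: (2) [IF isolate and hydration_advised THEN observe_4h]; (3) [IF followup_48h and hydration_advised THEN rapid_test_pos]; (4) [IF admit and isolate THEN rash]. Adds observe_4h, rapid_test_pos, rash.
Round 2: (6) [IF observe_4h and followup_48h THEN order_pcr]. Adds order_pcr.
Round 3: (8) [IF rash and order_pcr THEN notify_public_health]; (10) [IF order_pcr THEN exposure_confirmed]. Adds notify_public_health, exposure_confirmed.
Round 4: (5) [IF exposure_confirmed and followup_48h THEN o2_sat_low]. Adds o2_sat_low.
Round 5: (7) [IF o2_sat_low and followup_48h THEN immunocompromised]. Adds immunocompromised.
immunocompromised first appears in round 5.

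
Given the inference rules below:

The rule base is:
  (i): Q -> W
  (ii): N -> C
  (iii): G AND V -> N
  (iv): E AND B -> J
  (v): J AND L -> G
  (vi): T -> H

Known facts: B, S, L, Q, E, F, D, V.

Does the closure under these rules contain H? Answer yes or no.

Round 1: (i) [Q -> W]; (iv) [E AND B -> J]. Adds W, J.
Round 2: (v) [J AND L -> G]. Adds G.
Round 3: (iii) [G AND V -> N]. Adds N.
Round 4: (ii) [N -> C]. Adds C.
Fixed point reached. H is concluded only by (vi); (vi) needs T (never derived).

no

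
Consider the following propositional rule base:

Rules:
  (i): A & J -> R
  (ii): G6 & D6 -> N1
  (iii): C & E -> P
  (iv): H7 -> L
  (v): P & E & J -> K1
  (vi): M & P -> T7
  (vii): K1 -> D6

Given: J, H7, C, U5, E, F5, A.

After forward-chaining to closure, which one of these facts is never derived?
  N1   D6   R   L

Round 1: (i) [A & J -> R]; (iii) [C & E -> P]; (iv) [H7 -> L]. Adds R, P, L.
Round 2: (v) [P & E & J -> K1]. Adds K1.
Round 3: (vii) [K1 -> D6]. Adds D6.
Derived: R (round 1), D6 (round 3), L (round 1). N1 never appears in any round.

N1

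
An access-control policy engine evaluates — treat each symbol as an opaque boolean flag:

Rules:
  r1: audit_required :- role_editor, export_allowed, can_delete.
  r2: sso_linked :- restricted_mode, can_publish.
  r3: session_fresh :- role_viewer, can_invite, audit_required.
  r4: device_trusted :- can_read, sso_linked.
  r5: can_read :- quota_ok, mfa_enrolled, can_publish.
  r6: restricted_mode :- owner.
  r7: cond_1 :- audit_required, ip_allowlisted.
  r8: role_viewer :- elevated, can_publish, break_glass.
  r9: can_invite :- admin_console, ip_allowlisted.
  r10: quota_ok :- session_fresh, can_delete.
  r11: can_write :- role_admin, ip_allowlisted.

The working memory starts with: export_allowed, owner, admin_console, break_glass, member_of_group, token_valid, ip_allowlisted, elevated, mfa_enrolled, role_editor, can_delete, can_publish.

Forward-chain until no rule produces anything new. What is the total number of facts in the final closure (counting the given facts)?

Round 1 — r1, r6, r8, r9, derive audit_required, restricted_mode, role_viewer, can_invite.
Round 2 — r2, r3, r7, derive sso_linked, session_fresh, cond_1.
Round 3 — r10, derive quota_ok.
Round 4 — r5, derive can_read.
Round 5 — r4, derive device_trusted.
Closure: {admin_console, audit_required, break_glass, can_delete, can_invite, can_publish, can_read, cond_1, device_trusted, elevated, export_allowed, ip_allowlisted, member_of_group, mfa_enrolled, owner, quota_ok, restricted_mode, role_editor, role_viewer, session_fresh, sso_linked, token_valid} — 22 facts.

22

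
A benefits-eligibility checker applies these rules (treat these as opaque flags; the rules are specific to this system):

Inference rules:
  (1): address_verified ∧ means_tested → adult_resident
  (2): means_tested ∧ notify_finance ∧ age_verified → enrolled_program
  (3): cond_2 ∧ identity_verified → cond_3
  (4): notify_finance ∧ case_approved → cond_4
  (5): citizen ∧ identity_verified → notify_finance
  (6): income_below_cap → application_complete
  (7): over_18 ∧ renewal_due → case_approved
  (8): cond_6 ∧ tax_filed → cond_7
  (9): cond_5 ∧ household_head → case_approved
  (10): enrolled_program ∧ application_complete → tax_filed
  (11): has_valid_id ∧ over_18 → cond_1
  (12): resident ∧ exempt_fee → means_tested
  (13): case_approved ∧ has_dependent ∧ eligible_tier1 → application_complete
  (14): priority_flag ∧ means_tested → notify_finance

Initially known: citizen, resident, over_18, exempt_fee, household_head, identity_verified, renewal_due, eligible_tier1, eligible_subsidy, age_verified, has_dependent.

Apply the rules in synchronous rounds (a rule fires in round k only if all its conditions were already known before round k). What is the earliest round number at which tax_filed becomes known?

3

Round 1 fires (5), (7), (12), giving notify_finance, case_approved, means_tested.
Round 2 fires (2), (4), (13), giving enrolled_program, cond_4, application_complete.
Round 3 fires (10), giving tax_filed.
tax_filed first appears in round 3.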